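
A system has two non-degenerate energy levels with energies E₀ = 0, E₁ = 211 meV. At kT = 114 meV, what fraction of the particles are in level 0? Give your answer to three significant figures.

Eᵢ/kT = 0, 1.8509.
Z = Σ e^(−Eᵢ/kT) = e^(−0) + e^(−1.8509) = 1.0000 + 0.15710 = 1.1571.
P₀ = e^(−E₀/kT) / Z = 1.0000/1.1571 = 0.864.

0.864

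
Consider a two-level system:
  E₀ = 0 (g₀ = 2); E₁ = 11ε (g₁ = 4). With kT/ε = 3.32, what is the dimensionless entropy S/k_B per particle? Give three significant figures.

Eᵢ/kT = 0, 3.3133.
Z = Σ gᵢe^(−Eᵢ/kT) = 2·e^(−0) + 4·e^(−3.3133) = 2.0000 + 0.14558 = 2.1456.
⟨E⟩ = Σ EᵢPᵢ = 0.74636 ε.
S/k_B = ln Z + ⟨E⟩/kT = ln(2.1456) + 0.74636/3.32 = 0.76342 + 0.22481 = 0.988.

0.988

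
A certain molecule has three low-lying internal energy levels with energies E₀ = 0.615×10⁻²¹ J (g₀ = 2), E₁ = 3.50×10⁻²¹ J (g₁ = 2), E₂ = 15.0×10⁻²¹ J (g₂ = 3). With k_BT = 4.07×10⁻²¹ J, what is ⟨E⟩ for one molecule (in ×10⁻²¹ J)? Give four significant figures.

1.949 ×10⁻²¹ J

Eᵢ/kT = 0.151106, 0.859951, 3.68550.
Z = Σ gᵢe^(−Eᵢ/kT) = 2·e^(−0.151106) + 2·e^(−0.859951) + 3·e^(−3.68550) = 1.71951 + 0.846366 + 0.0752539 = 2.64113.
⟨E⟩ = Σ Eᵢ gᵢe^(−Eᵢ/kT) / Z = (0.615·1.71951 + 3.50·0.846366 + 15.0·0.0752539) / 2.64113 = 1.949 ×10⁻²¹ J.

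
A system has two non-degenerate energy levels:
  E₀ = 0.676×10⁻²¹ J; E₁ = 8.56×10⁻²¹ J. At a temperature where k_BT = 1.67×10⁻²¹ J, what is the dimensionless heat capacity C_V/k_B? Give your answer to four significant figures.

0.1950

Eᵢ/kT = 0.404790, 5.12575.
Z = Σ e^(−Eᵢ/kT) = e^(−0.404790) + e^(−5.12575) = 0.667117 + 0.00594176 = 0.673059.
⟨E⟩ = 0.745600, ⟨E²⟩ = 1.09980.
C_V/k_B = (⟨E²⟩ − ⟨E⟩²)/(kT)² = (1.09980 − 0.555919)/2.78890 = 0.1950.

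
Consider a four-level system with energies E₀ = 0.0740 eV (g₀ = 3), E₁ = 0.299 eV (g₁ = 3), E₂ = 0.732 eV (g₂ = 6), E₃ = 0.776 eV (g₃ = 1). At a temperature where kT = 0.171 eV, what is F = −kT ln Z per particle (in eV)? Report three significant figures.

-0.161 eV

Eᵢ/kT = 0.43275, 1.7485, 4.2807, 4.5380.
Z = Σ gᵢe^(−Eᵢ/kT) = 3·e^(−0.43275) + 3·e^(−1.7485) + 6·e^(−4.2807) + 1·e^(−4.5380) = 1.9462 + 0.52210 + 0.082998 + 0.010695 = 2.5620.
F = −kT ln Z = −0.171 × ln(2.5620) = −0.171 × 0.94079 = -0.161 eV.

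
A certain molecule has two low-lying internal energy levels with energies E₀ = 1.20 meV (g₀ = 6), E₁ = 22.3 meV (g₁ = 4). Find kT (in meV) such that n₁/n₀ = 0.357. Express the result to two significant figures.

34 meV

n₁/n₀ = (g₁/g₀) exp[−(E₁−E₀)/kT] = 0.357.
⇒ (E₁−E₀)/kT = ln((4/6)/0.357) = ln(1.867) = 0.6243.
kT = 21.10 meV / 0.6243 = 34 meV.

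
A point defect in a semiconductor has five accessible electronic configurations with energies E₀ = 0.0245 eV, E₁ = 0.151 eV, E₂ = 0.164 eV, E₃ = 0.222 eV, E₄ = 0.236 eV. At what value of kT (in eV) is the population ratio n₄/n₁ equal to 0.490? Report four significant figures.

0.1192 eV

n₄/n₁ = exp[−(E₄−E₁)/kT] = 0.490.
⇒ (E₄−E₁)/kT = ln(1/0.490) = ln(2.04082) = 0.713352.
kT = 0.085 eV / 0.713352 = 0.1192 eV.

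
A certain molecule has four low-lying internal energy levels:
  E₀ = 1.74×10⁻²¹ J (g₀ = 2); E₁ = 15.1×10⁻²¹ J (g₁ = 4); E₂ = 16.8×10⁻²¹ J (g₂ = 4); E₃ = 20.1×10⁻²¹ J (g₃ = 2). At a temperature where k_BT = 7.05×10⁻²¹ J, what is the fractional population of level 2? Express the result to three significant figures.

Eᵢ/kT = 0.24681, 2.1418, 2.3830, 2.8511.
Z = Σ gᵢe^(−Eᵢ/kT) = 2·e^(−0.24681) + 4·e^(−2.1418) + 4·e^(−2.3830) + 2·e^(−2.8511) = 1.5626 + 0.46977 + 0.36909 + 0.11556 = 2.5170.
P₂ = g₂ e^(−E₂/kT) / Z = 0.36909/2.5170 = 0.147.

0.147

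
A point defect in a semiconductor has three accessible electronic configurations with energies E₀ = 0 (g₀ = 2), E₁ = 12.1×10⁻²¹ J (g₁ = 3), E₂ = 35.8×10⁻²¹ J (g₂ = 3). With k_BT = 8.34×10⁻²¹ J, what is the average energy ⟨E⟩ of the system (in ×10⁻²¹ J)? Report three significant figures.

Eᵢ/kT = 0, 1.4508, 4.2926.
Z = Σ gᵢe^(−Eᵢ/kT) = 2·e^(−0) + 3·e^(−1.4508) + 3·e^(−4.2926) = 2.0000 + 0.70315 + 0.041008 = 2.7442.
⟨E⟩ = Σ Eᵢ gᵢe^(−Eᵢ/kT) / Z = (0·2.0000 + 12.1·0.70315 + 35.8·0.041008) / 2.7442 = 3.64 ×10⁻²¹ J.

3.64 ×10⁻²¹ J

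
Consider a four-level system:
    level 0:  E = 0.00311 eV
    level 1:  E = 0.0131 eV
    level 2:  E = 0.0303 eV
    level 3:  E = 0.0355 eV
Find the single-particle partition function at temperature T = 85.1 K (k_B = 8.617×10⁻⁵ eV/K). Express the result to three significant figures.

k_BT = 8.617×10⁻⁵ × 85.1 K = 0.0073331 eV.
Eᵢ/kT = 0.42410, 1.7864, 4.1319, 4.8411.
Z = Σ e^(−Eᵢ/kT) = e^(−0.42410) + e^(−1.7864) + e^(−4.1319) + e^(−4.8411) = 0.65436 + 0.16756 + 0.016052 + 0.0078984 = 0.84587.

Z = 0.846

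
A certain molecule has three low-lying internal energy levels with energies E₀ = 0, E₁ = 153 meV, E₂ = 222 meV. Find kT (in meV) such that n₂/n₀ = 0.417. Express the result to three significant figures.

254 meV

n₂/n₀ = exp[−(E₂−E₀)/kT] = 0.417.
⇒ (E₂−E₀)/kT = ln(1/0.417) = ln(2.3981) = 0.87468.
kT = 222 meV / 0.87468 = 254 meV.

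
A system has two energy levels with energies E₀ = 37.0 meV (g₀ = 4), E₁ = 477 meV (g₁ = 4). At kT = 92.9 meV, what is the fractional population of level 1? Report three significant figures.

0.00869

Eᵢ/kT = 0.39828, 5.1346.
Z = Σ gᵢe^(−Eᵢ/kT) = 4·e^(−0.39828) + 4·e^(−5.1346) = 2.6859 + 0.023558 = 2.7095.
P₁ = g₁ e^(−E₁/kT) / Z = 0.023558/2.7095 = 0.00869.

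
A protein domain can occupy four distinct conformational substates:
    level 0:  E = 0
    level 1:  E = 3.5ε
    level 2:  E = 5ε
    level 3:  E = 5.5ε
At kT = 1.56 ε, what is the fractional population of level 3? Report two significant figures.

0.025

Eᵢ/kT = 0, 2.244, 3.205, 3.526.
Z = Σ e^(−Eᵢ/kT) = e^(−0) + e^(−2.244) + e^(−3.205) + e^(−3.526) = 1.000 + 0.1060 + 0.04056 + 0.02942 = 1.176.
P₃ = e^(−E₃/kT) / Z = 0.02942/1.176 = 0.025.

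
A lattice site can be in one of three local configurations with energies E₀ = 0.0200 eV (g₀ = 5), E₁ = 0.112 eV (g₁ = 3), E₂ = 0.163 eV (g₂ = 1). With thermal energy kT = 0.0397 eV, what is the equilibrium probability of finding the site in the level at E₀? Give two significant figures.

0.94

Eᵢ/kT = 0.5038, 2.821, 4.106.
Z = Σ gᵢe^(−Eᵢ/kT) = 5·e^(−0.5038) + 3·e^(−2.821) + 1·e^(−4.106) = 3.021 + 0.1786 + 0.01647 = 3.216.
P₀ = g₀ e^(−E₀/kT) / Z = 3.021/3.216 = 0.94.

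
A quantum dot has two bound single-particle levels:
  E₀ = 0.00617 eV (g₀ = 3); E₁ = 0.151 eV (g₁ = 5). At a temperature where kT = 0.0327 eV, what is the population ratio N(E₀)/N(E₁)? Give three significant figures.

n₀/n₁ = (g₀/g₁) exp[−(E₀−E₁)/kT] = (3/5) × exp(−(-0.14483 eV)/(0.0327 eV)) = (3/5) × exp(4.4291) = 50.3.

50.3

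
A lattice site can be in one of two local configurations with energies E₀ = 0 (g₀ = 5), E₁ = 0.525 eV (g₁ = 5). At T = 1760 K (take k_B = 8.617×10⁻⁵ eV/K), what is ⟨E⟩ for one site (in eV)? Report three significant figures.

k_BT = 8.617×10⁻⁵ × 1760 K = 0.15166 eV.
Eᵢ/kT = 0, 3.4617.
Z = Σ gᵢe^(−Eᵢ/kT) = 5·e^(−0) + 5·e^(−3.4617) = 5.0000 + 0.15688 = 5.1569.
⟨E⟩ = Σ Eᵢ gᵢe^(−Eᵢ/kT) / Z = (0·5.0000 + 0.525·0.15688) / 5.1569 = 0.0160 eV.

0.0160 eV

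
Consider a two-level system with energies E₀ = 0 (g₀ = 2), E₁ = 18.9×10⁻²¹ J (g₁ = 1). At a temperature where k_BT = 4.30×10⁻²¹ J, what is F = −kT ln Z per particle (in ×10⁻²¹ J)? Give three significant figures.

Eᵢ/kT = 0, 4.3953.
Z = Σ gᵢe^(−Eᵢ/kT) = 2·e^(−0) + 1·e^(−4.3953) = 2.0000 + 0.012335 = 2.0123.
F = −kT ln Z = −4.30 × ln(2.0123) = −4.30 × 0.69928 = -3.01 ×10⁻²¹ J.

-3.01 ×10⁻²¹ J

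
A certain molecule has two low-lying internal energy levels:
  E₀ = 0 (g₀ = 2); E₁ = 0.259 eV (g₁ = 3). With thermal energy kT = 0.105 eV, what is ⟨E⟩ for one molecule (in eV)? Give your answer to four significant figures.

0.02925 eV

Eᵢ/kT = 0, 2.46667.
Z = Σ gᵢe^(−Eᵢ/kT) = 2·e^(−0) + 3·e^(−2.46667) = 2.00000 + 0.254601 = 2.25460.
⟨E⟩ = Σ Eᵢ gᵢe^(−Eᵢ/kT) / Z = (0·2.00000 + 0.259·0.254601) / 2.25460 = 0.02925 eV.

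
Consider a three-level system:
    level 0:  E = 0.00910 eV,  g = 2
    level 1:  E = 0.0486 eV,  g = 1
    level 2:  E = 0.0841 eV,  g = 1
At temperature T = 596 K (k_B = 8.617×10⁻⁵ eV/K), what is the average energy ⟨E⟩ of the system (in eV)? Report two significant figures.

k_BT = 8.617×10⁻⁵ × 596 K = 0.05136 eV.
Eᵢ/kT = 0.1772, 0.9463, 1.637.
Z = Σ gᵢe^(−Eᵢ/kT) = 2·e^(−0.1772) + 1·e^(−0.9463) + 1·e^(−1.637) = 1.675 + 0.3882 + 0.1946 = 2.258.
⟨E⟩ = Σ Eᵢ gᵢe^(−Eᵢ/kT) / Z = (0.00910·1.675 + 0.0486·0.3882 + 0.0841·0.1946) / 2.258 = 0.022 eV.

0.022 eV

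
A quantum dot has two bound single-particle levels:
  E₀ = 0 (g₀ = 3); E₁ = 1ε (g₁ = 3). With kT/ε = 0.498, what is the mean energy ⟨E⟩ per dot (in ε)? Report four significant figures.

0.1184 ε

Eᵢ/kT = 0, 2.00803.
Z = Σ gᵢe^(−Eᵢ/kT) = 3·e^(−0) + 3·e^(−2.00803) = 3.00000 + 0.402759 = 3.40276.
⟨E⟩ = Σ Eᵢ gᵢe^(−Eᵢ/kT) / Z = (0·3.00000 + 1·0.402759) / 3.40276 = 0.1184 ε.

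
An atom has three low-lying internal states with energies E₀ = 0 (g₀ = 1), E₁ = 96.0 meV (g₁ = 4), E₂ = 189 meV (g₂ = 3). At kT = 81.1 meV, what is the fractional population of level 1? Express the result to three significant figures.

0.487

Eᵢ/kT = 0, 1.1837, 2.3305.
Z = Σ gᵢe^(−Eᵢ/kT) = 1·e^(−0) + 4·e^(−1.1837) + 3·e^(−2.3305) = 1.0000 + 1.2246 + 0.29174 = 2.5163.
P₁ = g₁ e^(−E₁/kT) / Z = 1.2246/2.5163 = 0.487.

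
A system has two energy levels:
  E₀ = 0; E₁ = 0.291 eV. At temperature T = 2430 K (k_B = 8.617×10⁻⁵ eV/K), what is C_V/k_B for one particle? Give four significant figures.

0.3084

k_BT = 8.617×10⁻⁵ × 2430 K = 0.209393 eV.
Eᵢ/kT = 0, 1.38973.
Z = Σ e^(−Eᵢ/kT) = e^(−0) + e^(−1.38973) = 1.00000 + 0.249143 = 1.24914.
⟨E⟩ = 0.0580404 eV, ⟨E²⟩ = 0.0168898 eV².
C_V/k_B = (⟨E²⟩ − ⟨E⟩²)/(kT)² = (0.0168898 − 0.00336869)/0.0438454 = 0.3084.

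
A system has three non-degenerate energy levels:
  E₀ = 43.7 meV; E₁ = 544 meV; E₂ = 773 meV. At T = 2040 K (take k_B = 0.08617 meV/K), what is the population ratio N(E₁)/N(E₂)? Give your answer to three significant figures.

3.68

k_BT = 0.08617 × 2040 K = 175.79 meV.
n₁/n₂ = exp[−(E₁−E₂)/kT] = exp(−(-229 meV)/(175.79 meV)) = exp(1.3027) = 3.68.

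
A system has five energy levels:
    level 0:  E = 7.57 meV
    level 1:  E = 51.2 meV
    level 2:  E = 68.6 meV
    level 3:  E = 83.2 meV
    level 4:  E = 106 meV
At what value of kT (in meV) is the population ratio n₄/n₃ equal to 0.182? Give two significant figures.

13 meV

n₄/n₃ = exp[−(E₄−E₃)/kT] = 0.182.
⇒ (E₄−E₃)/kT = ln(1/0.182) = ln(5.495) = 1.704.
kT = 22.8 meV / 1.704 = 13 meV.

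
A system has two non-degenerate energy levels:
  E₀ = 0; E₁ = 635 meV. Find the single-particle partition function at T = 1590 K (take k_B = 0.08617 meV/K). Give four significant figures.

Z = 1.010

k_BT = 0.08617 × 1590 K = 137.010 meV.
Eᵢ/kT = 0, 4.63470.
Z = Σ e^(−Eᵢ/kT) = e^(−0) + e^(−4.63470) = 1.00000 + 0.00970902 = 1.00971.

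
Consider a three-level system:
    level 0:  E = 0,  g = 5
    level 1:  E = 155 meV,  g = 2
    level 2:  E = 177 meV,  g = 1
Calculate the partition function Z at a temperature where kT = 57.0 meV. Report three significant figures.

Eᵢ/kT = 0, 2.7193, 3.1053.
Z = Σ gᵢe^(−Eᵢ/kT) = 5·e^(−0) + 2·e^(−2.7193) + 1·e^(−3.1053) = 5.0000 + 0.13184 + 0.044811 = 5.1767.

Z = 5.18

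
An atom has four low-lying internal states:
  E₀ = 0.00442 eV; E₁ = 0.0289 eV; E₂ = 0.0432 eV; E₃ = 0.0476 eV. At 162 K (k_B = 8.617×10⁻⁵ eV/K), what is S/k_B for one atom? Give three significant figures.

k_BT = 8.617×10⁻⁵ × 162 K = 0.013960 eV.
Eᵢ/kT = 0.31662, 2.0702, 3.0946, 3.4097.
Z = Σ e^(−Eᵢ/kT) = e^(−0.31662) + e^(−2.0702) + e^(−3.0946) + e^(−3.4097) = 0.72861 + 0.12616 + 0.045293 + 0.033051 = 0.93311.
⟨E⟩ = Σ EᵢPᵢ = 0.011142 eV.
S/k_B = ln Z + ⟨E⟩/kT = ln(0.93311) + 0.011142/0.013960 = -0.069232 + 0.79814 = 0.729.

0.729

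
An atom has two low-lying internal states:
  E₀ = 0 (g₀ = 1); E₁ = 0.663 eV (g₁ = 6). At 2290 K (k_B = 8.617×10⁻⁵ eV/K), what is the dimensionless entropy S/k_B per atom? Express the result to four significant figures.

k_BT = 8.617×10⁻⁵ × 2290 K = 0.197329 eV.
Eᵢ/kT = 0, 3.35987.
Z = Σ gᵢe^(−Eᵢ/kT) = 1·e^(−0) + 6·e^(−3.35987) = 1.00000 + 0.208439 = 1.20844.
⟨E⟩ = Σ EᵢPᵢ = 0.114358 eV.
S/k_B = ln Z + ⟨E⟩/kT = ln(1.20844) + 0.114358/0.197329 = 0.189330 + 0.579530 = 0.7689.

0.7689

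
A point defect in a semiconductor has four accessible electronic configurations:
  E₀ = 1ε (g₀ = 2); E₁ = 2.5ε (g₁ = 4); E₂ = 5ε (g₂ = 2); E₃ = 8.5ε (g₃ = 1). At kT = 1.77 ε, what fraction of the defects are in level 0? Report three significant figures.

0.508

Eᵢ/kT = 0.56497, 1.4124, 2.8249, 4.8023.
Z = Σ gᵢe^(−Eᵢ/kT) = 2·e^(−0.56497) + 4·e^(−1.4124) + 2·e^(−2.8249) + 1·e^(−4.8023) = 1.1368 + 0.97423 + 0.11863 + 0.0082108 = 2.2379.
P₀ = g₀ e^(−E₀/kT) / Z = 1.1368/2.2379 = 0.508.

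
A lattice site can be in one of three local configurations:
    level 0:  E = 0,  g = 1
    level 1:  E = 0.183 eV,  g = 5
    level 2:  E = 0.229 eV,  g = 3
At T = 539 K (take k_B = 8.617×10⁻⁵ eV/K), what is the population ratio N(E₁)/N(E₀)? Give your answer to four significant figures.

0.09723

k_BT = 8.617×10⁻⁵ × 539 K = 0.0464456 eV.
n₁/n₀ = (g₁/g₀) exp[−(E₁−E₀)/kT] = (5/1) × exp(−(0.183 eV)/(0.0464456 eV)) = (5/1) × exp(-3.94009) = 0.09723.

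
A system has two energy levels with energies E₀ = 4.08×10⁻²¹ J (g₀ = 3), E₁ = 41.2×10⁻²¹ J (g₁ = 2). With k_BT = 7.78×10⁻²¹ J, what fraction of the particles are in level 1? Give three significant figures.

0.00562

Eᵢ/kT = 0.52442, 5.2956.
Z = Σ gᵢe^(−Eᵢ/kT) = 3·e^(−0.52442) + 2·e^(−5.2956) = 1.7757 + 0.010027 = 1.7857.
P₁ = g₁ e^(−E₁/kT) / Z = 0.010027/1.7857 = 0.00562.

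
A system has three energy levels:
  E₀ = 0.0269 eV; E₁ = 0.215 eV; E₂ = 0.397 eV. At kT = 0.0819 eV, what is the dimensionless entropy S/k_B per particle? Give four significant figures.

0.3579

Eᵢ/kT = 0.328449, 2.62515, 4.84737.
Z = Σ e^(−Eᵢ/kT) = e^(−0.328449) + e^(−2.62515) + e^(−4.84737) = 0.720040 + 0.0724289 + 0.00784899 = 0.800318.
⟨E⟩ = Σ EᵢPᵢ = 0.0475528 eV.
S/k_B = ln Z + ⟨E⟩/kT = ln(0.800318) + 0.0475528/0.0819 = -0.222746 + 0.580620 = 0.3579.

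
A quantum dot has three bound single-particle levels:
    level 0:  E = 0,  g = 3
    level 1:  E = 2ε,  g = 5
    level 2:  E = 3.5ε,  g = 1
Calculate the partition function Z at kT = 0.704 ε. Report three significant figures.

Eᵢ/kT = 0, 2.8409, 4.9716.
Z = Σ gᵢe^(−Eᵢ/kT) = 3·e^(−0) + 5·e^(−2.8409) + 1·e^(−4.9716) = 3.0000 + 0.29187 + 0.0069320 = 3.2988.

Z = 3.30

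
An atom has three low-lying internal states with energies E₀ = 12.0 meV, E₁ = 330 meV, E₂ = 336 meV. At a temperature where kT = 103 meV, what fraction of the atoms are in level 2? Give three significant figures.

0.0395

Eᵢ/kT = 0.11650, 3.2039, 3.2621.
Z = Σ e^(−Eᵢ/kT) = e^(−0.11650) + e^(−3.2039) + e^(−3.2621) = 0.89003 + 0.040604 + 0.038308 = 0.96894.
P₂ = e^(−E₂/kT) / Z = 0.038308/0.96894 = 0.0395.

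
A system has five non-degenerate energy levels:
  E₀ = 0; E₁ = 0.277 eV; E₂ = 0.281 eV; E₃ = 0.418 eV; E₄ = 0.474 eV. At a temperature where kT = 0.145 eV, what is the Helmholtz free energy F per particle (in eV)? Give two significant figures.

-0.047 eV

Eᵢ/kT = 0, 1.910, 1.938, 2.883, 3.269.
Z = Σ e^(−Eᵢ/kT) = e^(−0) + e^(−1.910) + e^(−1.938) + e^(−2.883) + e^(−3.269) = 1.000 + 0.1481 + 0.1440 + 0.05597 + 0.03804 = 1.386.
F = −kT ln Z = −0.145 × ln(1.386) = −0.145 × 0.3264 = -0.047 eV.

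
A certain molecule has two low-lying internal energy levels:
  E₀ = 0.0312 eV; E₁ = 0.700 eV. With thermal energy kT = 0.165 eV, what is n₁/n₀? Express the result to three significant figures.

0.0174

n₁/n₀ = exp[−(E₁−E₀)/kT] = exp(−(0.6688 eV)/(0.165 eV)) = exp(-4.0533) = 0.0174.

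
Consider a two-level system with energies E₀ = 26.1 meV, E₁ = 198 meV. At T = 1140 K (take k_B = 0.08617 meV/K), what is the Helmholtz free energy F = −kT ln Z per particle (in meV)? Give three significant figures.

k_BT = 0.08617 × 1140 K = 98.234 meV.
Eᵢ/kT = 0.26569, 2.0156.
Z = Σ e^(−Eᵢ/kT) = e^(−0.26569) + e^(−2.0156) = 0.76668 + 0.13324 = 0.89992.
F = −kT ln Z = −98.234 × ln(0.89992) = −98.234 × -0.10545 = 10.4 meV.

10.4 meV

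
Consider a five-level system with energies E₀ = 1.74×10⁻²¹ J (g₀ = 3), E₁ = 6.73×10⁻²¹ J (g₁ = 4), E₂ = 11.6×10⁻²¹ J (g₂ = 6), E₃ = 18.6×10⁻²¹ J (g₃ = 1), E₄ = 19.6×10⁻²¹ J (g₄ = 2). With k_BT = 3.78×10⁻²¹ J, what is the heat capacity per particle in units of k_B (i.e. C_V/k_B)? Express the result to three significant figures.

Eᵢ/kT = 0.46032, 1.7804, 3.0688, 4.9206, 5.1852.
Z = Σ gᵢe^(−Eᵢ/kT) = 3·e^(−0.46032) + 4·e^(−1.7804) + 6·e^(−3.0688) + 1·e^(−4.9206) + 2·e^(−5.1852) = 1.8932 + 0.67428 + 0.27886 + 0.0072948 + 0.011198 = 2.8648.
⟨E⟩ = 3.9870, ⟨E²⟩ = 28.142.
C_V/k_B = (⟨E²⟩ − ⟨E⟩²)/(kT)² = (28.142 − 15.896)/14.288 = 0.857.

0.857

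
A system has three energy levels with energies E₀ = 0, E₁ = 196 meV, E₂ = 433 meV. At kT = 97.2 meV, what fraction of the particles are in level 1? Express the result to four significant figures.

0.1163

Eᵢ/kT = 0, 2.01646, 4.45473.
Z = Σ e^(−Eᵢ/kT) = e^(−0) + e^(−2.01646) + e^(−4.45473) = 1.00000 + 0.133126 + 0.0116235 = 1.14475.
P₁ = e^(−E₁/kT) / Z = 0.133126/1.14475 = 0.1163.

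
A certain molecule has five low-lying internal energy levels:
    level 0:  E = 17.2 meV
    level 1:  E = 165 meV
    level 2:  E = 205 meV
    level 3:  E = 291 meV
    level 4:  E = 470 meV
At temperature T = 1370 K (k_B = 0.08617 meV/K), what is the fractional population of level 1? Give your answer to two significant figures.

k_BT = 0.08617 × 1370 K = 118.1 meV.
Eᵢ/kT = 0.1456, 1.397, 1.736, 2.464, 3.980.
Z = Σ e^(−Eᵢ/kT) = e^(−0.1456) + e^(−1.397) + e^(−1.736) + e^(−2.464) + e^(−3.980) = 0.8645 + 0.2473 + 0.1762 + 0.08509 + 0.01869 = 1.392.
P₁ = e^(−E₁/kT) / Z = 0.2473/1.392 = 0.18.

0.18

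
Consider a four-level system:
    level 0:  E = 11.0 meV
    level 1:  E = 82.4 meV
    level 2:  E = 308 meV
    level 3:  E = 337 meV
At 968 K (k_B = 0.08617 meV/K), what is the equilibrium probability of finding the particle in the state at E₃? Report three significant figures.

0.0136

k_BT = 0.08617 × 968 K = 83.413 meV.
Eᵢ/kT = 0.13187, 0.98786, 3.6925, 4.0401.
Z = Σ e^(−Eᵢ/kT) = e^(−0.13187) + e^(−0.98786) + e^(−3.6925) + e^(−4.0401) = 0.87645 + 0.37237 + 0.024910 + 0.017596 = 1.2913.
P₃ = e^(−E₃/kT) / Z = 0.017596/1.2913 = 0.0136.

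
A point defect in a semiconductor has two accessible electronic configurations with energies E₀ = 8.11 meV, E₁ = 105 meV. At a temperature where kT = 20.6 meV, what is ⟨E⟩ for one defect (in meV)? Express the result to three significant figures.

Eᵢ/kT = 0.39369, 5.0971.
Z = Σ e^(−Eᵢ/kT) = e^(−0.39369) + e^(−5.0971) = 0.67456 + 0.0061145 = 0.68067.
⟨E⟩ = Σ Eᵢ e^(−Eᵢ/kT) / Z = (8.11·0.67456 + 105·0.0061145) / 0.68067 = 8.98 meV.

8.98 meV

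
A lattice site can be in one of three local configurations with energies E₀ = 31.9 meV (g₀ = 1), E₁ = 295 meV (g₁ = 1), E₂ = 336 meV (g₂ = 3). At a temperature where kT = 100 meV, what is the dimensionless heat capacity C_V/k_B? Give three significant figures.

1.24

Eᵢ/kT = 0.31900, 2.9500, 3.3600.
Z = Σ gᵢe^(−Eᵢ/kT) = 1·e^(−0.31900) + 1·e^(−2.9500) + 3·e^(−3.3600) = 0.72688 + 0.052340 + 0.10421 = 0.88343.
⟨E⟩ = 83.360 meV, ⟨E²⟩ = 19310 meV².
C_V/k_B = (⟨E²⟩ − ⟨E⟩²)/(kT)² = (19310 − 6948.9)/10000 = 1.24.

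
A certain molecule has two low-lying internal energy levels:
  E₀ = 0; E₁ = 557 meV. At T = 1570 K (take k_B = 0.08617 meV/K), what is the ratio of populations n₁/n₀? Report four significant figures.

k_BT = 0.08617 × 1570 K = 135.287 meV.
n₁/n₀ = exp[−(E₁−E₀)/kT] = exp(−(557 meV)/(135.287 meV)) = exp(-4.11717) = 0.01629.

0.01629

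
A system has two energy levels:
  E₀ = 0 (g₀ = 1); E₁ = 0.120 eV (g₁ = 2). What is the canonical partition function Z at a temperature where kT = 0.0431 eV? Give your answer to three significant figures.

Z = 1.12

Eᵢ/kT = 0, 2.7842.
Z = Σ gᵢe^(−Eᵢ/kT) = 1·e^(−0) + 2·e^(−2.7842) = 1.0000 + 0.12356 = 1.1236.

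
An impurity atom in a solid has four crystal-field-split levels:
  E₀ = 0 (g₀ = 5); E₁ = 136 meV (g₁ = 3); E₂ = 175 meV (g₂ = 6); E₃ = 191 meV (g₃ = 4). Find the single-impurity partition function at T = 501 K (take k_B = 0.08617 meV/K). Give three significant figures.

Z = 5.28

k_BT = 0.08617 × 501 K = 43.171 meV.
Eᵢ/kT = 0, 3.1503, 4.0536, 4.4243.
Z = Σ gᵢe^(−Eᵢ/kT) = 5·e^(−0) + 3·e^(−3.1503) + 6·e^(−4.0536) + 4·e^(−4.4243) = 5.0000 + 0.12852 + 0.10416 + 0.047930 = 5.2806.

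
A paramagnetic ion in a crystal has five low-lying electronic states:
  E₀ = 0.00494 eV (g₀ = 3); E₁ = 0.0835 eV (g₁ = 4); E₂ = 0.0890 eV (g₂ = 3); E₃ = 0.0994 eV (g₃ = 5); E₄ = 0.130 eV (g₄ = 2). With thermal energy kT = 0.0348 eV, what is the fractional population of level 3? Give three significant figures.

Eᵢ/kT = 0.14195, 2.3994, 2.5575, 2.8563, 3.7356.
Z = Σ gᵢe^(−Eᵢ/kT) = 3·e^(−0.14195) + 4·e^(−2.3994) + 3·e^(−2.5575) + 5·e^(−2.8563) + 2·e^(−3.7356) = 2.6030 + 0.36309 + 0.23249 + 0.28741 + 0.047718 = 3.5337.
P₃ = g₃ e^(−E₃/kT) / Z = 0.28741/3.5337 = 0.0813.

0.0813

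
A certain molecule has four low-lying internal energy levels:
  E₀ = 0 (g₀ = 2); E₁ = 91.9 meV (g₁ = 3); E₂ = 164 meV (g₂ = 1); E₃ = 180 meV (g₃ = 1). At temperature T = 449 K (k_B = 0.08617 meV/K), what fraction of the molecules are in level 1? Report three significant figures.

0.121

k_BT = 0.08617 × 449 K = 38.690 meV.
Eᵢ/kT = 0, 2.3753, 4.2388, 4.6524.
Z = Σ gᵢe^(−Eᵢ/kT) = 2·e^(−0) + 3·e^(−2.3753) + 1·e^(−4.2388) + 1·e^(−4.6524) = 2.0000 + 0.27896 + 0.014425 + 0.0095387 = 2.3029.
P₁ = g₁ e^(−E₁/kT) / Z = 0.27896/2.3029 = 0.121.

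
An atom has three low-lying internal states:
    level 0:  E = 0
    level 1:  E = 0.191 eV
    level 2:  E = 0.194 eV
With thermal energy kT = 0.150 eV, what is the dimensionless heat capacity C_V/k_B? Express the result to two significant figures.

Eᵢ/kT = 0, 1.273, 1.293.
Z = Σ e^(−Eᵢ/kT) = e^(−0) + e^(−1.273) + e^(−1.293) = 1.000 + 0.2800 + 0.2744 = 1.554.
⟨E⟩ = 0.06867 eV, ⟨E²⟩ = 0.01322 eV².
C_V/k_B = (⟨E²⟩ − ⟨E⟩²)/(kT)² = (0.01322 − 0.004716)/0.02250 = 0.38.

0.38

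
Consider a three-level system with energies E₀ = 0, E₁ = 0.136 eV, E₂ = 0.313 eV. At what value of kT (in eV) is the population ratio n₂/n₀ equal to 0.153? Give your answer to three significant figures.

n₂/n₀ = exp[−(E₂−E₀)/kT] = 0.153.
⇒ (E₂−E₀)/kT = ln(1/0.153) = ln(6.5359) = 1.8773.
kT = 0.313 eV / 1.8773 = 0.167 eV.

0.167 eV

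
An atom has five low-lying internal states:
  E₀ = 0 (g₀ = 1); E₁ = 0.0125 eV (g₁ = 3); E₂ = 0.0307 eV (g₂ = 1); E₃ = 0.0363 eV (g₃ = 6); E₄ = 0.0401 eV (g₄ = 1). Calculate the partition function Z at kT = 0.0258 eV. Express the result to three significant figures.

Z = 4.83

Eᵢ/kT = 0, 0.48450, 1.1899, 1.4070, 1.5543.
Z = Σ gᵢe^(−Eᵢ/kT) = 1·e^(−0) + 3·e^(−0.48450) + 1·e^(−1.1899) + 6·e^(−1.4070) + 1·e^(−1.5543) = 1.0000 + 1.8480 + 0.30425 + 1.4693 + 0.21134 = 4.8329.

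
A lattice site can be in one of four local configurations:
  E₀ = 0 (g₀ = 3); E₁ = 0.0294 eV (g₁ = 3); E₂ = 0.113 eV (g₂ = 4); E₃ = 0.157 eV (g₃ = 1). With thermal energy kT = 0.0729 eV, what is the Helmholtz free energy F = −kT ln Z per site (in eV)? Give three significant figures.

-0.130 eV

Eᵢ/kT = 0, 0.40329, 1.5501, 2.1536.
Z = Σ gᵢe^(−Eᵢ/kT) = 3·e^(−0) + 3·e^(−0.40329) + 4·e^(−1.5501) + 1·e^(−2.1536) = 3.0000 + 2.0044 + 0.84891 + 0.11607 = 5.9694.
F = −kT ln Z = −0.0729 × ln(5.9694) = −0.0729 × 1.7866 = -0.130 eV.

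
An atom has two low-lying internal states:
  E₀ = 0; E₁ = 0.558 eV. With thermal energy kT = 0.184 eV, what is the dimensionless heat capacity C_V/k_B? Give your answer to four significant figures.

Eᵢ/kT = 0, 3.03261.
Z = Σ e^(−Eᵢ/kT) = e^(−0) + e^(−3.03261) = 1.00000 + 0.0481897 = 1.04819.
⟨E⟩ = 0.0256536 eV, ⟨E²⟩ = 0.0143147 eV².
C_V/k_B = (⟨E²⟩ − ⟨E⟩²)/(kT)² = (0.0143147 − 0.000658107)/0.0338560 = 0.4034.

0.4034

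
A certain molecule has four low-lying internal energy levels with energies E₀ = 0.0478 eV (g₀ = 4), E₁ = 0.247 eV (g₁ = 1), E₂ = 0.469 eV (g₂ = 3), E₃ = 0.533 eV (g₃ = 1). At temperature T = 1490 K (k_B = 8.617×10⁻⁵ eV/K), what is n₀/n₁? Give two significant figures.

19

k_BT = 8.617×10⁻⁵ × 1490 K = 0.1284 eV.
n₀/n₁ = (g₀/g₁) exp[−(E₀−E₁)/kT] = (4/1) × exp(−(-0.1992 eV)/(0.1284 eV)) = (4/1) × exp(1.551) = 19.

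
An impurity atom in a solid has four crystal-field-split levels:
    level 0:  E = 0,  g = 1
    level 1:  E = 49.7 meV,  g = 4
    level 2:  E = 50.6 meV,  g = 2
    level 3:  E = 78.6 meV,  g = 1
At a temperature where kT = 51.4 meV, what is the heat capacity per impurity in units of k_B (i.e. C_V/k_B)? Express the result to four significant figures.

0.2310

Eᵢ/kT = 0, 0.966926, 0.984436, 1.52918.
Z = Σ gᵢe^(−Eᵢ/kT) = 1·e^(−0) + 4·e^(−0.966926) + 2·e^(−0.984436) + 1·e^(−1.52918) = 1.00000 + 1.52100 + 0.747300 + 0.216713 = 3.48501.
⟨E⟩ = 37.4291 meV, ⟨E²⟩ = 2011.24 meV².
C_V/k_B = (⟨E²⟩ − ⟨E⟩²)/(kT)² = (2011.24 − 1400.94)/2641.96 = 0.2310.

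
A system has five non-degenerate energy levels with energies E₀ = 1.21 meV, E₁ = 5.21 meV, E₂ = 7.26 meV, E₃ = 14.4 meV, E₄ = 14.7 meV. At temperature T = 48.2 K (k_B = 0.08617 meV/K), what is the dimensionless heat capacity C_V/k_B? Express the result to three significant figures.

0.666

k_BT = 0.08617 × 48.2 K = 4.1534 meV.
Eᵢ/kT = 0.29133, 1.2544, 1.7480, 3.4670, 3.5393.
Z = Σ e^(−Eᵢ/kT) = e^(−0.29133) + e^(−1.2544) + e^(−1.7480) + e^(−3.4670) + e^(−3.5393) = 0.74727 + 0.28525 + 0.17412 + 0.031211 + 0.029034 = 1.2669.
⟨E⟩ = 3.5762 meV, ⟨E²⟩ = 24.280 meV².
C_V/k_B = (⟨E²⟩ − ⟨E⟩²)/(kT)² = (24.280 − 12.789)/17.251 = 0.666.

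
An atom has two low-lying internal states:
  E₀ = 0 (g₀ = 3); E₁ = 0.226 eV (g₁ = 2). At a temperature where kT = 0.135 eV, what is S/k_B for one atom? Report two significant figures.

Eᵢ/kT = 0, 1.674.
Z = Σ gᵢe^(−Eᵢ/kT) = 3·e^(−0) + 2·e^(−1.674) = 3.000 + 0.3750 = 3.375.
⟨E⟩ = Σ EᵢPᵢ = 0.02511 eV.
S/k_B = ln Z + ⟨E⟩/kT = ln(3.375) + 0.02511/0.135 = 1.216 + 0.1860 = 1.4.

1.4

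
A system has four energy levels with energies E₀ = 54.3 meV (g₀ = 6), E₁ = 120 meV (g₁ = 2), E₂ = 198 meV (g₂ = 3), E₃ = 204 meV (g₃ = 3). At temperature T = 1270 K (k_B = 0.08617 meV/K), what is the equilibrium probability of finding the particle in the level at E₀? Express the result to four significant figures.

k_BT = 0.08617 × 1270 K = 109.436 meV.
Eᵢ/kT = 0.496180, 1.09653, 1.80928, 1.86410.
Z = Σ gᵢe^(−Eᵢ/kT) = 6·e^(−0.496180) + 2·e^(−1.09653) + 3·e^(−1.80928) + 3·e^(−1.86410) = 3.65311 + 0.668056 + 0.491316 + 0.465107 = 5.27759.
P₀ = g₀ e^(−E₀/kT) / Z = 3.65311/5.27759 = 0.6922.

0.6922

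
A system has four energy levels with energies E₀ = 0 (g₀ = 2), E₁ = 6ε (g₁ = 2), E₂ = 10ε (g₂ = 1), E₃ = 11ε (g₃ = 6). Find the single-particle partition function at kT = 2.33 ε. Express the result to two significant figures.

Eᵢ/kT = 0, 2.575, 4.292, 4.721.
Z = Σ gᵢe^(−Eᵢ/kT) = 2·e^(−0) + 2·e^(−2.575) + 1·e^(−4.292) + 6·e^(−4.721) = 2.000 + 0.1523 + 0.01368 + 0.05344 = 2.219.

Z = 2.2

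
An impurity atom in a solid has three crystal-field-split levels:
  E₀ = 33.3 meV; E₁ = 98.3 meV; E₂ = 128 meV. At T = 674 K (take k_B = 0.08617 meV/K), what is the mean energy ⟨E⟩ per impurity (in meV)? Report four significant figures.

k_BT = 0.08617 × 674 K = 58.0786 meV.
Eᵢ/kT = 0.573361, 1.69253, 2.20391.
Z = Σ e^(−Eᵢ/kT) = e^(−0.573361) + e^(−1.69253) + e^(−2.20391) = 0.563628 + 0.184053 + 0.110371 = 0.858052.
⟨E⟩ = Σ Eᵢ e^(−Eᵢ/kT) / Z = (33.3·0.563628 + 98.3·0.184053 + 128·0.110371) / 0.858052 = 59.42 meV.

59.42 meV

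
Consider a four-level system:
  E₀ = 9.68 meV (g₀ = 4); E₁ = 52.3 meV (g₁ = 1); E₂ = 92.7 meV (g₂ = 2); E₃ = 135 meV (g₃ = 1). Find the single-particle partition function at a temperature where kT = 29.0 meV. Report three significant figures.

Z = 3.12

Eᵢ/kT = 0.33379, 1.8034, 3.1966, 4.6552.
Z = Σ gᵢe^(−Eᵢ/kT) = 4·e^(−0.33379) + 1·e^(−1.8034) + 2·e^(−3.1966) + 1·e^(−4.6552) = 2.8648 + 0.16474 + 0.081802 + 0.0095120 = 3.1209.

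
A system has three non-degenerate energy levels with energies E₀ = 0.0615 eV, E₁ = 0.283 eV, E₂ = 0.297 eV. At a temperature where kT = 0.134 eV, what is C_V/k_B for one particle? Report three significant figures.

0.568

Eᵢ/kT = 0.45896, 2.1119, 2.2164.
Z = Σ e^(−Eᵢ/kT) = e^(−0.45896) + e^(−2.1119) + e^(−2.2164) = 0.63194 + 0.12101 + 0.10900 = 0.86195.
⟨E⟩ = 0.12238 eV, ⟨E²⟩ = 0.025171 eV².
C_V/k_B = (⟨E²⟩ − ⟨E⟩²)/(kT)² = (0.025171 − 0.014977)/0.017956 = 0.568.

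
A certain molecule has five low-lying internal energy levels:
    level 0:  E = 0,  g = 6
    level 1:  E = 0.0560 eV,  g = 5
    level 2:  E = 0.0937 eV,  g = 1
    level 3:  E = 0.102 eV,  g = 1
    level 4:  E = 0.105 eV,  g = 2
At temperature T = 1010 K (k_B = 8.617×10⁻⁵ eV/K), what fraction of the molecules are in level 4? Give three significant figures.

k_BT = 8.617×10⁻⁵ × 1010 K = 0.087032 eV.
Eᵢ/kT = 0, 0.64344, 1.0766, 1.1720, 1.2065.
Z = Σ gᵢe^(−Eᵢ/kT) = 6·e^(−0) + 5·e^(−0.64344) + 1·e^(−1.0766) + 1·e^(−1.1720) + 2·e^(−1.2065) = 6.0000 + 2.6274 + 0.34075 + 0.30975 + 0.59849 = 9.8764.
P₄ = g₄ e^(−E₄/kT) / Z = 0.59849/9.8764 = 0.0606.

0.0606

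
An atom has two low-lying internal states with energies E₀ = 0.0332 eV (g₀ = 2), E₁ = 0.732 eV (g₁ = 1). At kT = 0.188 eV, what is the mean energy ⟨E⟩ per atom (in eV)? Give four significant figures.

Eᵢ/kT = 0.176596, 3.89362.
Z = Σ gᵢe^(−Eᵢ/kT) = 2·e^(−0.176596) + 1·e^(−3.89362) = 1.67624 + 0.0203715 = 1.69661.
⟨E⟩ = Σ Eᵢ gᵢe^(−Eᵢ/kT) / Z = (0.0332·1.67624 + 0.732·0.0203715) / 1.69661 = 0.04159 eV.

0.04159 eV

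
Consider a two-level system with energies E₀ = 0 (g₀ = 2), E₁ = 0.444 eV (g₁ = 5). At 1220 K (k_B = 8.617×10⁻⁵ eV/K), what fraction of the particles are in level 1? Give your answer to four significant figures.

0.03533

k_BT = 8.617×10⁻⁵ × 1220 K = 0.105127 eV.
Eᵢ/kT = 0, 4.22346.
Z = Σ gᵢe^(−Eᵢ/kT) = 2·e^(−0) + 5·e^(−4.22346) = 2.00000 + 0.0732394 = 2.07324.
P₁ = g₁ e^(−E₁/kT) / Z = 0.0732394/2.07324 = 0.03533.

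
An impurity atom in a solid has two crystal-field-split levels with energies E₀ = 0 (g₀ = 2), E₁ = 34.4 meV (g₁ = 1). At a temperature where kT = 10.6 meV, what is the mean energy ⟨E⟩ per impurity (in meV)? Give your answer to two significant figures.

Eᵢ/kT = 0, 3.245.
Z = Σ gᵢe^(−Eᵢ/kT) = 2·e^(−0) + 1·e^(−3.245) = 2.000 + 0.03897 = 2.039.
⟨E⟩ = Σ Eᵢ gᵢe^(−Eᵢ/kT) / Z = (0·2.000 + 34.4·0.03897) / 2.039 = 0.66 meV.

0.66 meV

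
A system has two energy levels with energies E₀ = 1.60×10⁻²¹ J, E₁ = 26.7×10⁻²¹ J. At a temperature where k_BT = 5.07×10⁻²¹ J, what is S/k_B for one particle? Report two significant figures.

Eᵢ/kT = 0.3156, 5.266.
Z = Σ e^(−Eᵢ/kT) = e^(−0.3156) + e^(−5.266) = 0.7294 + 0.005164 = 0.7346.
⟨E⟩ = Σ EᵢPᵢ = 1.776 ×10⁻²¹ J.
S/k_B = ln Z + ⟨E⟩/kT = ln(0.7346) + 1.776/5.07 = -0.3084 + 0.3503 = 0.042.

0.042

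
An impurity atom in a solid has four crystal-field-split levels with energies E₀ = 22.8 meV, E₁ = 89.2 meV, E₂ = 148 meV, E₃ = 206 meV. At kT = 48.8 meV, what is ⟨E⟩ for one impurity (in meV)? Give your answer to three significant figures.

45.6 meV

Eᵢ/kT = 0.46721, 1.8279, 3.0328, 4.2213.
Z = Σ e^(−Eᵢ/kT) = e^(−0.46721) + e^(−1.8279) + e^(−3.0328) + e^(−4.2213) = 0.62675 + 0.16075 + 0.048181 + 0.014680 = 0.85036.
⟨E⟩ = Σ Eᵢ e^(−Eᵢ/kT) / Z = (22.8·0.62675 + 89.2·0.16075 + 148·0.048181 + 206·0.014680) / 0.85036 = 45.6 meV.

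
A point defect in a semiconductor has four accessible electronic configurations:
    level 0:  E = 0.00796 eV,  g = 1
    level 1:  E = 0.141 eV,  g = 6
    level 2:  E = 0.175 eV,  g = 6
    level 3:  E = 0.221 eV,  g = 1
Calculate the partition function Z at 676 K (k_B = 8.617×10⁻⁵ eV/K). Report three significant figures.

Z = 1.73

k_BT = 8.617×10⁻⁵ × 676 K = 0.058251 eV.
Eᵢ/kT = 0.13665, 2.4206, 3.0042, 3.7939.
Z = Σ gᵢe^(−Eᵢ/kT) = 1·e^(−0.13665) + 6·e^(−2.4206) + 6·e^(−3.0042) + 1·e^(−3.7939) = 0.87228 + 0.53321 + 0.29747 + 0.022508 = 1.7255.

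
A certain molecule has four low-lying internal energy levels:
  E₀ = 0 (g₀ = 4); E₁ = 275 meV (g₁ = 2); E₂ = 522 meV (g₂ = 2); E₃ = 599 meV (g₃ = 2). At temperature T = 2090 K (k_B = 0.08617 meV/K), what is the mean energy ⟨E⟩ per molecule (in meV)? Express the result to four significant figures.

k_BT = 0.08617 × 2090 K = 180.095 meV.
Eᵢ/kT = 0, 1.52697, 2.89847, 3.32602.
Z = Σ gᵢe^(−Eᵢ/kT) = 4·e^(−0) + 2·e^(−1.52697) + 2·e^(−2.89847) + 2·e^(−3.32602) = 4.00000 + 0.434386 + 0.110215 + 0.0718717 = 4.61647.
⟨E⟩ = Σ Eᵢ gᵢe^(−Eᵢ/kT) / Z = (0·4.00000 + 275·0.434386 + 522·0.110215 + 599·0.0718717) / 4.61647 = 47.66 meV.

47.66 meV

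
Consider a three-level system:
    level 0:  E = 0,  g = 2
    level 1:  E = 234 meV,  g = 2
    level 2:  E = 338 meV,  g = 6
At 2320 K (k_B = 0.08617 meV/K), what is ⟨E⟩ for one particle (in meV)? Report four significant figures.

139.3 meV

k_BT = 0.08617 × 2320 K = 199.914 meV.
Eᵢ/kT = 0, 1.17050, 1.69073.
Z = Σ gᵢe^(−Eᵢ/kT) = 2·e^(−0) + 2·e^(−1.17050) + 6·e^(−1.69073) = 2.00000 + 0.620424 + 1.10631 = 3.72673.
⟨E⟩ = Σ Eᵢ gᵢe^(−Eᵢ/kT) / Z = (0·2.00000 + 234·0.620424 + 338·1.10631) / 3.72673 = 139.3 meV.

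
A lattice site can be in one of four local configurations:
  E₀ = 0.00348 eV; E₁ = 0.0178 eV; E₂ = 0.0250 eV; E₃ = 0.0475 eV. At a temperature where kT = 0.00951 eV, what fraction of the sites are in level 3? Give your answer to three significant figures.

Eᵢ/kT = 0.36593, 1.8717, 2.6288, 4.9947.
Z = Σ e^(−Eᵢ/kT) = e^(−0.36593) + e^(−1.8717) + e^(−2.6288) + e^(−4.9947) = 0.69355 + 0.15386 + 0.072165 + 0.0067738 = 0.92635.
P₃ = e^(−E₃/kT) / Z = 0.0067738/0.92635 = 0.00731.

0.00731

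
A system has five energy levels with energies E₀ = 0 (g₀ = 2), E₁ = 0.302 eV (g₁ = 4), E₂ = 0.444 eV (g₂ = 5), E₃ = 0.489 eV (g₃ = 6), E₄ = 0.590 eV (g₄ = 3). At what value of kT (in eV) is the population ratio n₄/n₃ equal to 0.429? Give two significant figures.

n₄/n₃ = (g₄/g₃) exp[−(E₄−E₃)/kT] = 0.429.
⇒ (E₄−E₃)/kT = ln((3/6)/0.429) = ln(1.166) = 0.1536.
kT = 0.101 eV / 0.1536 = 0.66 eV.

0.66 eV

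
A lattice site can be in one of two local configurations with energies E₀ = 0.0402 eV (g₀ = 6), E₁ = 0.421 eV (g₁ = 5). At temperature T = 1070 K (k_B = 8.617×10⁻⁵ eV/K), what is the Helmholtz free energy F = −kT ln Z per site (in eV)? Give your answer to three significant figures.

-0.126 eV

k_BT = 8.617×10⁻⁵ × 1070 K = 0.092202 eV.
Eᵢ/kT = 0.43600, 4.5661.
Z = Σ gᵢe^(−Eᵢ/kT) = 6·e^(−0.43600) + 5·e^(−4.5661) = 3.8797 + 0.051992 = 3.9317.
F = −kT ln Z = −0.092202 × ln(3.9317) = −0.092202 × 1.3691 = -0.126 eV.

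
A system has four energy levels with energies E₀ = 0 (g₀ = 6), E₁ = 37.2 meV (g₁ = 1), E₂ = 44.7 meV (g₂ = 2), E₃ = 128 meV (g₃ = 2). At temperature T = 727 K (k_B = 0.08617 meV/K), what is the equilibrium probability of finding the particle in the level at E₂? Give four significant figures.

0.1258

k_BT = 0.08617 × 727 K = 62.6456 meV.
Eᵢ/kT = 0, 0.593817, 0.713538, 2.04324.
Z = Σ gᵢe^(−Eᵢ/kT) = 6·e^(−0) + 1·e^(−0.593817) + 2·e^(−0.713538) + 2·e^(−2.04324) = 6.00000 + 0.552215 + 0.979816 + 0.259216 = 7.79125.
P₂ = g₂ e^(−E₂/kT) / Z = 0.979816/7.79125 = 0.1258.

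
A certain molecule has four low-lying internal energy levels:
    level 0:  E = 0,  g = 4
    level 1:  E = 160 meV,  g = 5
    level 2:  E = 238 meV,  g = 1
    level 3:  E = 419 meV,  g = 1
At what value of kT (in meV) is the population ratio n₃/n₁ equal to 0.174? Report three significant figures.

n₃/n₁ = (g₃/g₁) exp[−(E₃−E₁)/kT] = 0.174.
⇒ (E₃−E₁)/kT = ln((1/5)/0.174) = ln(1.1494) = 0.13924.
kT = 259 meV / 0.13924 = 1860 meV.

1860 meV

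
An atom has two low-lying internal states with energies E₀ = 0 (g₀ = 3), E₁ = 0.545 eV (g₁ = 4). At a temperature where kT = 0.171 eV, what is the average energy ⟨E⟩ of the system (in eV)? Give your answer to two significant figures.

Eᵢ/kT = 0, 3.187.
Z = Σ gᵢe^(−Eᵢ/kT) = 3·e^(−0) + 4·e^(−3.187) = 3.000 + 0.1652 = 3.165.
⟨E⟩ = Σ Eᵢ gᵢe^(−Eᵢ/kT) / Z = (0·3.000 + 0.545·0.1652) / 3.165 = 0.028 eV.

0.028 eV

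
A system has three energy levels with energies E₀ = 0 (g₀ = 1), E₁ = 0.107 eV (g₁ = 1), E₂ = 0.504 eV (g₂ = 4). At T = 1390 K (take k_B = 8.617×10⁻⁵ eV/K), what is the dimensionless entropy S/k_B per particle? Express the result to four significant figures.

k_BT = 8.617×10⁻⁵ × 1390 K = 0.119776 eV.
Eᵢ/kT = 0, 0.893334, 4.20785.
Z = Σ gᵢe^(−Eᵢ/kT) = 1·e^(−0) + 1·e^(−0.893334) + 4·e^(−4.20785) = 1.00000 + 0.409289 + 0.0595133 = 1.46880.
⟨E⟩ = Σ EᵢPᵢ = 0.0502374 eV.
S/k_B = ln Z + ⟨E⟩/kT = ln(1.46880) + 0.0502374/0.119776 = 0.384446 + 0.419428 = 0.8039.

0.8039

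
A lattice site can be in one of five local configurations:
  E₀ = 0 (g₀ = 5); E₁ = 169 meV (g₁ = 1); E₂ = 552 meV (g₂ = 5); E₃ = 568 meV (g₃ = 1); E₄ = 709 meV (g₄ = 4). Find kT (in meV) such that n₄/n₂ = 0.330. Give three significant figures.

177 meV

n₄/n₂ = (g₄/g₂) exp[−(E₄−E₂)/kT] = 0.330.
⇒ (E₄−E₂)/kT = ln((4/5)/0.330) = ln(2.4242) = 0.88550.
kT = 157 meV / 0.88550 = 177 meV.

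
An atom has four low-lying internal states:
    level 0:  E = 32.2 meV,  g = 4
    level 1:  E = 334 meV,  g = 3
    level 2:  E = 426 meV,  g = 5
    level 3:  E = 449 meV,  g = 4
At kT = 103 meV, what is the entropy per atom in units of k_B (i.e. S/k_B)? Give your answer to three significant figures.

1.74

Eᵢ/kT = 0.31262, 3.2427, 4.1359, 4.3592.
Z = Σ gᵢe^(−Eᵢ/kT) = 4·e^(−0.31262) + 3·e^(−3.2427) + 5·e^(−4.1359) + 4·e^(−4.3592) = 2.9261 + 0.11717 + 0.079941 + 0.051154 = 3.1744.
⟨E⟩ = Σ EᵢPᵢ = 59.973 meV.
S/k_B = ln Z + ⟨E⟩/kT = ln(3.1744) + 59.973/103 = 1.1551 + 0.58226 = 1.74.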